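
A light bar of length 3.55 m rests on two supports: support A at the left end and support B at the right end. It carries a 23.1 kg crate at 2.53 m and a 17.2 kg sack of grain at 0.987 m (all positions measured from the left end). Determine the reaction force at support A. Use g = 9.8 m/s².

R_A ≈ 187 N

Sum moments about support B (its reaction then has zero moment arm).
Crate: 23.1 × 9.8 = 226.4 N down at 2.53 m → arm 1.02 m, τ = 226.4 × 1.02 = 230.9 N·m counterclockwise.
Sack of grain: 17.2 × 9.8 = 168.6 N down at 0.987 m → arm 2.563 m, τ = 168.6 × 2.563 = 432.1 N·m counterclockwise.
Net load moment about support B = 663 N·m counterclockwise.
Reaction R at support A is upward at 0 m, arm 3.55 m → moment R × 3.55 clockwise.
For rotational equilibrium, R × 3.55 = 663, so R = 187 N.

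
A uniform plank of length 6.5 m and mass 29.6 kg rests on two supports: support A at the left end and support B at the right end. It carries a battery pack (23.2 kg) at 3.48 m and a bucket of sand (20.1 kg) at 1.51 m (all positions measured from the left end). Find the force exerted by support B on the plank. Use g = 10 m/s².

Take moments about support A.
Beam weight: 29.6 × 10 = 296 N down at 3.25 m → arm 3.25 m, τ = 296 × 3.25 = 962 N·m clockwise.
Battery pack: 23.2 × 10 = 232 N down at 3.48 m → arm 3.48 m, τ = 232 × 3.48 = 807.4 N·m clockwise.
Bucket of sand: 20.1 × 10 = 201 N down at 1.51 m → arm 1.51 m, τ = 201 × 1.51 = 303.5 N·m clockwise.
Net load moment about support A = 2073 N·m clockwise.
Reaction R at support B is upward at 6.5 m, arm 6.5 m → moment R × 6.5 counterclockwise.
Setting net torque to zero: R × 6.5 = 2073 → R = 319 N.

R_B ≈ 319 N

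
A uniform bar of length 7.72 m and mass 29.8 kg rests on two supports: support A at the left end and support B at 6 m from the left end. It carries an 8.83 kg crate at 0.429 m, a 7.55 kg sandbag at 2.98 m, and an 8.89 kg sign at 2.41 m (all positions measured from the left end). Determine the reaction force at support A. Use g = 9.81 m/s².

R_A ≈ 274 N

Taking torques about support B:
Beam weight: 29.8 × 9.81 = 292.3 N down at 3.86 m → arm 2.14 m, τ = 292.3 × 2.14 = 625.5 N·m counterclockwise.
Crate: 8.83 × 9.81 = 86.62 N down at 0.429 m → arm 5.571 m, τ = 86.62 × 5.571 = 482.6 N·m counterclockwise.
Sandbag: 7.55 × 9.81 = 74.07 N down at 2.98 m → arm 3.02 m, τ = 74.07 × 3.02 = 223.7 N·m counterclockwise.
Sign: 8.89 × 9.81 = 87.21 N down at 2.41 m → arm 3.59 m, τ = 87.21 × 3.59 = 313.1 N·m counterclockwise.
Net load moment about support B = 1645 N·m counterclockwise.
Reaction R at support A is upward at 0 m, arm 6 m → moment R × 6 clockwise.
Balancing moments: R × 6 = 1645, giving R = 274 N.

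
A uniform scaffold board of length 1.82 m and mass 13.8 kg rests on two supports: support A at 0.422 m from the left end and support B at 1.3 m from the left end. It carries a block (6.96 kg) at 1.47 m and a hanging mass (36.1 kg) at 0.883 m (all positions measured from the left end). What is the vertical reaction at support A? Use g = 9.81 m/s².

R_A ≈ 215 N

Taking torques about support B:
Beam weight: 13.8 × 9.81 = 135.4 N down at 0.91 m → arm 0.39 m, τ = 135.4 × 0.39 = 52.81 N·m counterclockwise.
Block: 6.96 × 9.81 = 68.28 N down at 1.47 m → arm 0.17 m, τ = 68.28 × 0.17 = 11.61 N·m clockwise.
Hanging mass: 36.1 × 9.81 = 354.1 N down at 0.883 m → arm 0.417 m, τ = 354.1 × 0.417 = 147.7 N·m counterclockwise.
Net load moment about support B = 188.9 N·m counterclockwise.
Reaction R at support A is upward at 0.422 m, arm 0.878 m → moment R × 0.878 clockwise.
Balancing moments: R × 0.878 = 188.9, giving R = 215 N.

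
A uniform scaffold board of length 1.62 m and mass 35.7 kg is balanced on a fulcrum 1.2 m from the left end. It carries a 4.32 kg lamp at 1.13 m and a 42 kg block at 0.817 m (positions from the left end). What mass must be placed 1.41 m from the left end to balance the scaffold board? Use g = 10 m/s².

m ≈ 144 kg

About the fulcrum (at 1.2 m from the left end):
Beam weight: 35.7 × 10 = 357 N down at 0.81 m → arm 0.39 m, τ = 357 × 0.39 = 139.2 N·m counterclockwise.
Lamp: 4.32 × 10 = 43.2 N down at 1.13 m → arm 0.07 m, τ = 43.2 × 0.07 = 3.024 N·m counterclockwise.
Block: 42 × 10 = 420 N down at 0.817 m → arm 0.383 m, τ = 420 × 0.383 = 160.9 N·m counterclockwise.
Net moment of known loads = 303.1 N·m counterclockwise.
An unknown mass m at 1.41 m has arm 0.21 m; its moment is m·g·0.21 clockwise.
Στ = 0 ⇒ m × 10 × 0.21 = 303.1 ⇒ m = 303.1 / (10 × 0.21) = 144 kg.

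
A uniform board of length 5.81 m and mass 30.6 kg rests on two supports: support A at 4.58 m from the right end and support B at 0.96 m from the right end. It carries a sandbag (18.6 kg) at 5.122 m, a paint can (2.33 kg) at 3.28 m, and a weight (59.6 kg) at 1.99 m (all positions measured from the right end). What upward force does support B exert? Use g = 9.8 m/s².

R_B ≈ 538 N

Take moments about support A.
Beam weight: 30.6 × 9.8 = 299.9 N down at 2.905 m → arm 1.675 m, τ = 299.9 × 1.675 = 502.3 N·m clockwise.
Sandbag: 18.6 × 9.8 = 182.3 N down at 5.122 m → arm 0.542 m, τ = 182.3 × 0.542 = 98.81 N·m counterclockwise.
Paint can: 2.33 × 9.8 = 22.83 N down at 3.28 m → arm 1.3 m, τ = 22.83 × 1.3 = 29.68 N·m clockwise.
Weight: 59.6 × 9.8 = 584.1 N down at 1.99 m → arm 2.59 m, τ = 584.1 × 2.59 = 1513 N·m clockwise.
Net load moment about support A = 1946 N·m clockwise.
Reaction R at support B is upward at 0.96 m, arm 3.62 m → moment R × 3.62 counterclockwise.
For rotational equilibrium, R × 3.62 = 1946, so R = 538 N.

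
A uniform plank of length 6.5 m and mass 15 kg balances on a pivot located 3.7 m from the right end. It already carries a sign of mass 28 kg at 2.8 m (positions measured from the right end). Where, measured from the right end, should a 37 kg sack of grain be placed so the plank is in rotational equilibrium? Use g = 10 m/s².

Sum moments about the pivot (at 3.7 m from the right end) (the support reaction has zero arm there).
Beam weight: 15 × 10 = 150 N down at 3.25 m → arm 0.45 m, τ = 150 × 0.45 = 67.5 N·m clockwise.
Sign: 28 × 10 = 280 N down at 2.8 m → arm 0.9 m, τ = 280 × 0.9 = 252 N·m clockwise.
Net moment of existing loads = 319.5 N·m clockwise.
The sack of grain weighs 37 × 10 = 370 N and must supply an equal counterclockwise moment, so its lever arm about the pivot is 319.5 / 370 = 0.864 m.
That puts it at 3.7 + 0.864 = 4.56 m from the right end.

x ≈ 4.56 m from the right end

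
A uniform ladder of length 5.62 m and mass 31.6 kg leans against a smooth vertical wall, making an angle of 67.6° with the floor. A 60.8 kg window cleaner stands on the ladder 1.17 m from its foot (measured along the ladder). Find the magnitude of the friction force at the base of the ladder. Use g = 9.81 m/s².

Sum moments about the foot of the ladder (the floor normal and friction both act there and drop out).
Ladder weight 31.6×9.81 = 310 N acts at 2.81 m along the ladder; its horizontal arm is 2.81·cos67.6° = 1.071 m → τ = 332 N·m clockwise.
Window cleaner: 60.8×9.81 = 596.4 N at 1.17 m → arm 0.4459 m → τ = 265.9 N·m clockwise.
Wall normal N acts horizontally at the top; its moment arm is the height L sinθ = 5.62·sin67.6° = 5.196 m, counterclockwise.
Setting net torque to zero: N × 5.196 = 597.9 → N = 115 N.
ΣFx = 0: friction at the foot balances the wall's push, so f = N_wall = 115 N.

f ≈ 115 N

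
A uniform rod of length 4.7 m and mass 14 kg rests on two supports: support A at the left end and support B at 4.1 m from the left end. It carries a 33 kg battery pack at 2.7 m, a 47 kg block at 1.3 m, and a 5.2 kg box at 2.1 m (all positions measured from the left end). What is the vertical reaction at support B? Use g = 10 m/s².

R_B ≈ 473 N

Sum moments about support A (its reaction then has zero moment arm).
Beam weight: 14 × 10 = 140 N down at 2.35 m → arm 2.35 m, τ = 140 × 2.35 = 329 N·m clockwise.
Battery pack: 33 × 10 = 330 N down at 2.7 m → arm 2.7 m, τ = 330 × 2.7 = 891 N·m clockwise.
Block: 47 × 10 = 470 N down at 1.3 m → arm 1.3 m, τ = 470 × 1.3 = 611 N·m clockwise.
Box: 5.2 × 10 = 52 N down at 2.1 m → arm 2.1 m, τ = 52 × 2.1 = 109.2 N·m clockwise.
Net load moment about support A = 1940 N·m clockwise.
Reaction R at support B is upward at 4.1 m, arm 4.1 m → moment R × 4.1 counterclockwise.
Setting net torque to zero: R × 4.1 = 1940 → R = 473 N.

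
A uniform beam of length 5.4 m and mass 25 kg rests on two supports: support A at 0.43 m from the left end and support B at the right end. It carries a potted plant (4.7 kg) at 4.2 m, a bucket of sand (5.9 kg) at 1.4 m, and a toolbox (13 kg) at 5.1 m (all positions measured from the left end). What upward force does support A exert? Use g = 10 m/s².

About support B:
Beam weight: 25 × 10 = 250 N down at 2.7 m → arm 2.7 m, τ = 250 × 2.7 = 675 N·m counterclockwise.
Potted plant: 4.7 × 10 = 47 N down at 4.2 m → arm 1.2 m, τ = 47 × 1.2 = 56.4 N·m counterclockwise.
Bucket of sand: 5.9 × 10 = 59 N down at 1.4 m → arm 4 m, τ = 59 × 4 = 236 N·m counterclockwise.
Toolbox: 13 × 10 = 130 N down at 5.1 m → arm 0.3 m, τ = 130 × 0.3 = 39 N·m counterclockwise.
Net load moment about support B = 1006 N·m counterclockwise.
Reaction R at support A is upward at 0.43 m, arm 4.97 m → moment R × 4.97 clockwise.
Στ = 0 ⇒ R × 4.97 = 1006 ⇒ R = 202 N.

R_A ≈ 202 N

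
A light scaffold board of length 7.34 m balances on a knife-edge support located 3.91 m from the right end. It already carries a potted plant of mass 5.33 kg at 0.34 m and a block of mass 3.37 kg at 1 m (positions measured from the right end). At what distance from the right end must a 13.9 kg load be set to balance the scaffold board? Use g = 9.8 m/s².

Sum moments about the knife-edge support (at 3.91 m from the right end) (the support reaction has zero arm there).
Potted plant: 5.33 × 9.8 = 52.23 N down at 0.34 m → arm 3.57 m, τ = 52.23 × 3.57 = 186.5 N·m clockwise.
Block: 3.37 × 9.8 = 33.03 N down at 1 m → arm 2.91 m, τ = 33.03 × 2.91 = 96.12 N·m clockwise.
Net moment of existing loads = 282.6 N·m clockwise.
The load weighs 13.9 × 9.8 = 136.2 N and must supply an equal counterclockwise moment, so its lever arm about the knife-edge support is 282.6 / 136.2 = 2.07 m.
That puts it at 3.91 + 2.07 = 5.98 m from the right end.

x ≈ 5.98 m from the right end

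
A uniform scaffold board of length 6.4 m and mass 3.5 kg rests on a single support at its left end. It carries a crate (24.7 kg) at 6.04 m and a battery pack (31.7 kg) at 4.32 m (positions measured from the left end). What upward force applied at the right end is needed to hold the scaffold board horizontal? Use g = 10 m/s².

Choose the left end as the axis so the unknown pivot reaction has zero arm there.
Beam weight: 3.5 × 10 = 35 N down at 3.2 m → arm 3.2 m, τ = 35 × 3.2 = 112 N·m clockwise.
Crate: 24.7 × 10 = 247 N down at 6.04 m → arm 6.04 m, τ = 247 × 6.04 = 1492 N·m clockwise.
Battery pack: 31.7 × 10 = 317 N down at 4.32 m → arm 4.32 m, τ = 317 × 4.32 = 1369 N·m clockwise.
Net moment of the loads = 2973 N·m clockwise.
The upward force F acts at the right end, arm 6.4 m, giving F × 6.4 counterclockwise.
For rotational equilibrium, F × 6.4 = 2973, so F = 2973 / 6.4 = 465 N.

F ≈ 465 N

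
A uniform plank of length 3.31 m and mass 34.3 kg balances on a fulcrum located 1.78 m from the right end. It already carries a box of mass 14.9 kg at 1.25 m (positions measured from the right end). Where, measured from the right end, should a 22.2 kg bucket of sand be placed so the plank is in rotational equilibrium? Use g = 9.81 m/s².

x ≈ 2.33 m from the right end

Choose the fulcrum (at 1.78 m from the right end) as the axis so the support reaction has zero arm there.
Beam weight: 34.3 × 9.81 = 336.5 N down at 1.655 m → arm 0.125 m, τ = 336.5 × 0.125 = 42.06 N·m clockwise.
Box: 14.9 × 9.81 = 146.2 N down at 1.25 m → arm 0.53 m, τ = 146.2 × 0.53 = 77.49 N·m clockwise.
Net moment of existing loads = 119.5 N·m clockwise.
The bucket of sand weighs 22.2 × 9.81 = 217.8 N and must supply an equal counterclockwise moment, so its lever arm about the fulcrum is 119.5 / 217.8 = 0.549 m.
That puts it at 1.78 + 0.549 = 2.33 m from the right end.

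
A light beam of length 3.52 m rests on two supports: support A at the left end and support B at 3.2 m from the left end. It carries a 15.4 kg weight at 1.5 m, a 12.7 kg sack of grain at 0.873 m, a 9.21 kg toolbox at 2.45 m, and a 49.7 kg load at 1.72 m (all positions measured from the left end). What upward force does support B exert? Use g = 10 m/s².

R_B ≈ 444 N

Taking torques about support A:
Weight: 15.4 × 10 = 154 N down at 1.5 m → arm 1.5 m, τ = 154 × 1.5 = 231 N·m clockwise.
Sack of grain: 12.7 × 10 = 127 N down at 0.873 m → arm 0.873 m, τ = 127 × 0.873 = 110.9 N·m clockwise.
Toolbox: 9.21 × 10 = 92.1 N down at 2.45 m → arm 2.45 m, τ = 92.1 × 2.45 = 225.6 N·m clockwise.
Load: 49.7 × 10 = 497 N down at 1.72 m → arm 1.72 m, τ = 497 × 1.72 = 854.8 N·m clockwise.
Net load moment about support A = 1422 N·m clockwise.
Reaction R at support B is upward at 3.2 m, arm 3.2 m → moment R × 3.2 counterclockwise.
Setting net torque to zero: R × 3.2 = 1422 → R = 444 N.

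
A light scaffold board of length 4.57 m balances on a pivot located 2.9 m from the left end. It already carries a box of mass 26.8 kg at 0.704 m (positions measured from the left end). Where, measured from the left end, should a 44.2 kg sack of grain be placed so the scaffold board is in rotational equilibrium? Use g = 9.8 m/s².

x ≈ 4.23 m from the left end

Take moments about the pivot (at 2.9 m from the left end).
Box: 26.8 × 9.8 = 262.6 N down at 0.704 m → arm 2.196 m, τ = 262.6 × 2.196 = 576.7 N·m counterclockwise.
Net moment of existing loads = 576.7 N·m counterclockwise.
The sack of grain weighs 44.2 × 9.8 = 433.2 N and must supply an equal clockwise moment, so its lever arm about the pivot is 576.7 / 433.2 = 1.33 m.
That puts it at 2.9 + 1.33 = 4.23 m from the left end.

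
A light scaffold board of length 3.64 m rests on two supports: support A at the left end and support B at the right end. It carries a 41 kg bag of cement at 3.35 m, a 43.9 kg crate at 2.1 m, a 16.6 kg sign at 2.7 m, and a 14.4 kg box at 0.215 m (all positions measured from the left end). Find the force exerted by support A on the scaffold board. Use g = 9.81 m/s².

R_A ≈ 389 N

Choose support B as the axis so its reaction then has zero moment arm.
Bag of cement: 41 × 9.81 = 402.2 N down at 3.35 m → arm 0.29 m, τ = 402.2 × 0.29 = 116.6 N·m counterclockwise.
Crate: 43.9 × 9.81 = 430.7 N down at 2.1 m → arm 1.54 m, τ = 430.7 × 1.54 = 663.3 N·m counterclockwise.
Sign: 16.6 × 9.81 = 162.8 N down at 2.7 m → arm 0.94 m, τ = 162.8 × 0.94 = 153 N·m counterclockwise.
Box: 14.4 × 9.81 = 141.3 N down at 0.215 m → arm 3.425 m, τ = 141.3 × 3.425 = 484 N·m counterclockwise.
Net load moment about support B = 1417 N·m counterclockwise.
Reaction R at support A is upward at 0 m, arm 3.64 m → moment R × 3.64 clockwise.
Balancing moments: R × 3.64 = 1417, giving R = 389 N.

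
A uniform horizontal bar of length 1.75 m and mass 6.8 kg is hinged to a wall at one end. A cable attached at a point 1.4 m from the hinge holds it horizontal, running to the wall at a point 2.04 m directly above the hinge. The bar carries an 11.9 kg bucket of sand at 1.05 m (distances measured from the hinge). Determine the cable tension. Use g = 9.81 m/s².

T ≈ 157 N

Take moments about the hinge.
Beam weight: 6.8 × 9.81 = 66.71 N down at 0.875 m → arm 0.875 m, τ = 66.71 × 0.875 = 58.37 N·m clockwise.
Bucket of sand: 11.9 × 9.81 = 116.7 N down at 1.05 m → arm 1.05 m, τ = 116.7 × 1.05 = 122.5 N·m clockwise.
Total clockwise load moment = 180.9 N·m.
The cable tension T acts at 1.4 m; only its component perpendicular to the bar, T sinθ, produces torque. sinθ = h/√(h²+d²) = 2.04/√(2.04²+1.4²) = 0.8245.
Στ = 0 ⇒ T × 1.4 × 0.8245 = 180.9 ⇒ T = 180.9 / 1.154 = 157 N.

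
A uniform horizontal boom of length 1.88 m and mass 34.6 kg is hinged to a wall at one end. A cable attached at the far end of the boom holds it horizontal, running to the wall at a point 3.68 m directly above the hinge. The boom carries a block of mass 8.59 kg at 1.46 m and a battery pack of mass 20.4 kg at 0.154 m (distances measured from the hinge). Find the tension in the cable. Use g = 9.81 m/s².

T ≈ 282 N

Taking torques about the hinge:
Beam weight: 34.6 × 9.81 = 339.4 N down at 0.94 m → arm 0.94 m, τ = 339.4 × 0.94 = 319 N·m clockwise.
Block: 8.59 × 9.81 = 84.27 N down at 1.46 m → arm 1.46 m, τ = 84.27 × 1.46 = 123 N·m clockwise.
Battery pack: 20.4 × 9.81 = 200.1 N down at 0.154 m → arm 0.154 m, τ = 200.1 × 0.154 = 30.82 N·m clockwise.
Total clockwise load moment = 472.8 N·m.
The cable tension T acts at 1.88 m; only its component perpendicular to the boom, T sinθ, produces torque. sinθ = h/√(h²+d²) = 3.68/√(3.68²+1.88²) = 0.8905.
Setting net torque to zero: T × 1.88 × 0.8905 = 472.8 → T = 472.8 / 1.674 = 282 N.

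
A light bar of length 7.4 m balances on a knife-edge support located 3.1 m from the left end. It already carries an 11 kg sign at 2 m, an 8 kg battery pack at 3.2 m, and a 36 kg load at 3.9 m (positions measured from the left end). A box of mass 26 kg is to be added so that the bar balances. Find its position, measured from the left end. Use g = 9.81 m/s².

x ≈ 2.43 m from the left end

Choose the knife-edge support (at 3.1 m from the left end) as the axis so the support reaction has zero arm there.
Sign: 11 × 9.81 = 107.9 N down at 2 m → arm 1.1 m, τ = 107.9 × 1.1 = 118.7 N·m counterclockwise.
Battery pack: 8 × 9.81 = 78.48 N down at 3.2 m → arm 0.1 m, τ = 78.48 × 0.1 = 7.848 N·m clockwise.
Load: 36 × 9.81 = 353.2 N down at 3.9 m → arm 0.8 m, τ = 353.2 × 0.8 = 282.6 N·m clockwise.
Net moment of existing loads = 171.7 N·m clockwise.
The box weighs 26 × 9.81 = 255.1 N and must supply an equal counterclockwise moment, so its lever arm about the knife-edge support is 171.7 / 255.1 = 0.673 m.
That puts it at 3.1 − 0.673 = 2.43 m from the left end.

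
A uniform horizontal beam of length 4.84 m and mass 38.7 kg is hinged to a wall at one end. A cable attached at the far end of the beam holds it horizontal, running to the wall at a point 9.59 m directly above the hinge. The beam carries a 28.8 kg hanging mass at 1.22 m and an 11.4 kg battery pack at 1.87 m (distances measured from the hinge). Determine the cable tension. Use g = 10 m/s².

Sum moments about the hinge (the unknown hinge reaction has zero arm there).
Beam weight: 38.7 × 10 = 387 N down at 2.42 m → arm 2.42 m, τ = 387 × 2.42 = 936.5 N·m clockwise.
Hanging mass: 28.8 × 10 = 288 N down at 1.22 m → arm 1.22 m, τ = 288 × 1.22 = 351.4 N·m clockwise.
Battery pack: 11.4 × 10 = 114 N down at 1.87 m → arm 1.87 m, τ = 114 × 1.87 = 213.2 N·m clockwise.
Total clockwise load moment = 1501 N·m.
The cable tension T acts at 4.84 m; only its component perpendicular to the beam, T sinθ, produces torque. sinθ = h/√(h²+d²) = 9.59/√(9.59²+4.84²) = 0.8927.
Balancing moments: T × 4.84 × 0.8927 = 1501, giving T = 1501 / 4.321 = 347 N.

T ≈ 347 N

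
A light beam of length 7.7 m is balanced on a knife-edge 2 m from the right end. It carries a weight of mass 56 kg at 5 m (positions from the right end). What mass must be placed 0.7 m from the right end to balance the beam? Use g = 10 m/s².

m ≈ 129 kg

Sum moments about the knife-edge (at 2 m from the right end) (the support reaction has zero arm there).
Weight: 56 × 10 = 560 N down at 5 m → arm 3 m, τ = 560 × 3 = 1680 N·m counterclockwise.
Net moment of known loads = 1680 N·m counterclockwise.
An unknown mass m at 0.7 m has arm 1.3 m; its moment is m·g·1.3 clockwise.
For rotational equilibrium, m × 10 × 1.3 = 1680, so m = 1680 / (10 × 1.3) = 129 kg.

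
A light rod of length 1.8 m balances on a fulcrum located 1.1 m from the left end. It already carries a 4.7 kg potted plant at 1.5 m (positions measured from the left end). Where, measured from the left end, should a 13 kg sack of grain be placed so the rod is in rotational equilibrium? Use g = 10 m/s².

About the fulcrum (at 1.1 m from the left end):
Potted plant: 4.7 × 10 = 47 N down at 1.5 m → arm 0.4 m, τ = 47 × 0.4 = 18.8 N·m clockwise.
Net moment of existing loads = 18.8 N·m clockwise.
The sack of grain weighs 13 × 10 = 130 N and must supply an equal counterclockwise moment, so its lever arm about the fulcrum is 18.8 / 130 = 0.145 m.
That puts it at 1.1 − 0.145 = 0.955 m from the left end.

x ≈ 0.955 m from the left end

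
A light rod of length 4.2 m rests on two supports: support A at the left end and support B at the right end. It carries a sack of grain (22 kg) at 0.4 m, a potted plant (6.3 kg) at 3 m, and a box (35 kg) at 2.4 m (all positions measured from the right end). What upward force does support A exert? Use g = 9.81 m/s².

R_A ≈ 261 N

Taking torques about support B:
Sack of grain: 22 × 9.81 = 215.8 N down at 0.4 m → arm 0.4 m, τ = 215.8 × 0.4 = 86.32 N·m counterclockwise.
Potted plant: 6.3 × 9.81 = 61.8 N down at 3 m → arm 3 m, τ = 61.8 × 3 = 185.4 N·m counterclockwise.
Box: 35 × 9.81 = 343.4 N down at 2.4 m → arm 2.4 m, τ = 343.4 × 2.4 = 824.2 N·m counterclockwise.
Net load moment about support B = 1096 N·m counterclockwise.
Reaction R at support A is upward at 4.2 m, arm 4.2 m → moment R × 4.2 clockwise.
For rotational equilibrium, R × 4.2 = 1096, so R = 261 N.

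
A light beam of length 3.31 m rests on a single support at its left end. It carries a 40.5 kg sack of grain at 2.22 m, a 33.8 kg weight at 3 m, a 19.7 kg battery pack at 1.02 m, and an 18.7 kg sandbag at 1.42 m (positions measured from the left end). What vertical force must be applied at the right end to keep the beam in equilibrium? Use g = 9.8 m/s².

Taking torques about the left end:
Sack of grain: 40.5 × 9.8 = 396.9 N down at 2.22 m → arm 2.22 m, τ = 396.9 × 2.22 = 881.1 N·m clockwise.
Weight: 33.8 × 9.8 = 331.2 N down at 3 m → arm 3 m, τ = 331.2 × 3 = 993.6 N·m clockwise.
Battery pack: 19.7 × 9.8 = 193.1 N down at 1.02 m → arm 1.02 m, τ = 193.1 × 1.02 = 197 N·m clockwise.
Sandbag: 18.7 × 9.8 = 183.3 N down at 1.42 m → arm 1.42 m, τ = 183.3 × 1.42 = 260.3 N·m clockwise.
Net moment of the loads = 2332 N·m clockwise.
The upward force F acts at the right end, arm 3.31 m, giving F × 3.31 counterclockwise.
For rotational equilibrium, F × 3.31 = 2332, so F = 2332 / 3.31 = 705 N.

F ≈ 705 N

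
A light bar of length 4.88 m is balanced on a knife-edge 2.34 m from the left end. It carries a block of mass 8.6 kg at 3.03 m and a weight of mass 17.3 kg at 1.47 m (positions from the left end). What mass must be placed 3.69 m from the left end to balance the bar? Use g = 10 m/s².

Choose the knife-edge (at 2.34 m from the left end) as the axis so the support reaction has zero arm there.
Block: 8.6 × 10 = 86 N down at 3.03 m → arm 0.69 m, τ = 86 × 0.69 = 59.34 N·m clockwise.
Weight: 17.3 × 10 = 173 N down at 1.47 m → arm 0.87 m, τ = 173 × 0.87 = 150.5 N·m counterclockwise.
Net moment of known loads = 91.16 N·m counterclockwise.
An unknown mass m at 3.69 m has arm 1.35 m; its moment is m·g·1.35 clockwise.
Balancing moments: m × 10 × 1.35 = 91.16, giving m = 91.16 / (10 × 1.35) = 6.75 kg.

m ≈ 6.75 kg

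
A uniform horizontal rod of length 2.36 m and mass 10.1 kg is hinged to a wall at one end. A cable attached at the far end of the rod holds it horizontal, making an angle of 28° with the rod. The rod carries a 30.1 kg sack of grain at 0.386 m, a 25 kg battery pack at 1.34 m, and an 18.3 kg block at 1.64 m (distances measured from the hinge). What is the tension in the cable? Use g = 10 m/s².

About the hinge:
Beam weight: 10.1 × 10 = 101 N down at 1.18 m → arm 1.18 m, τ = 101 × 1.18 = 119.2 N·m clockwise.
Sack of grain: 30.1 × 10 = 301 N down at 0.386 m → arm 0.386 m, τ = 301 × 0.386 = 116.2 N·m clockwise.
Battery pack: 25 × 10 = 250 N down at 1.34 m → arm 1.34 m, τ = 250 × 1.34 = 335 N·m clockwise.
Block: 18.3 × 10 = 183 N down at 1.64 m → arm 1.64 m, τ = 183 × 1.64 = 300.1 N·m clockwise.
Total clockwise load moment = 870.5 N·m.
The cable tension T acts at 2.36 m; only its component perpendicular to the rod, T sinθ, produces torque. sin 28° = 0.4695.
For rotational equilibrium, T × 2.36 × 0.4695 = 870.5, so T = 870.5 / 1.108 = 786 N.

T ≈ 786 N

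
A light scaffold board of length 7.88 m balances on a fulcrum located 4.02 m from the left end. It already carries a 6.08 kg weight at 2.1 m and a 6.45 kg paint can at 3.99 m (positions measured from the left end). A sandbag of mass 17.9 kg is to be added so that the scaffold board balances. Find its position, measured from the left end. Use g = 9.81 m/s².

x ≈ 4.68 m from the left end

About the fulcrum (at 4.02 m from the left end):
Weight: 6.08 × 9.81 = 59.64 N down at 2.1 m → arm 1.92 m, τ = 59.64 × 1.92 = 114.5 N·m counterclockwise.
Paint can: 6.45 × 9.81 = 63.27 N down at 3.99 m → arm 0.03 m, τ = 63.27 × 0.03 = 1.898 N·m counterclockwise.
Net moment of existing loads = 116.4 N·m counterclockwise.
The sandbag weighs 17.9 × 9.81 = 175.6 N and must supply an equal clockwise moment, so its lever arm about the fulcrum is 116.4 / 175.6 = 0.663 m.
That puts it at 4.02 + 0.663 = 4.68 m from the left end.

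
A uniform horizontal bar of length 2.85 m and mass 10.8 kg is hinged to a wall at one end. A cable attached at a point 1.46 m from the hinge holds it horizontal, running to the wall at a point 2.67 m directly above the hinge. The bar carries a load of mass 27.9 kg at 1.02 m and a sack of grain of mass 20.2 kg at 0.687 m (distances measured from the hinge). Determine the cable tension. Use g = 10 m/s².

T ≈ 451 N

Sum moments about the hinge (the unknown hinge reaction has zero arm there).
Beam weight: 10.8 × 10 = 108 N down at 1.425 m → arm 1.425 m, τ = 108 × 1.425 = 153.9 N·m clockwise.
Load: 27.9 × 10 = 279 N down at 1.02 m → arm 1.02 m, τ = 279 × 1.02 = 284.6 N·m clockwise.
Sack of grain: 20.2 × 10 = 202 N down at 0.687 m → arm 0.687 m, τ = 202 × 0.687 = 138.8 N·m clockwise.
Total clockwise load moment = 577.3 N·m.
The cable tension T acts at 1.46 m; only its component perpendicular to the bar, T sinθ, produces torque. sinθ = h/√(h²+d²) = 2.67/√(2.67²+1.46²) = 0.8774.
For rotational equilibrium, T × 1.46 × 0.8774 = 577.3, so T = 577.3 / 1.281 = 451 N.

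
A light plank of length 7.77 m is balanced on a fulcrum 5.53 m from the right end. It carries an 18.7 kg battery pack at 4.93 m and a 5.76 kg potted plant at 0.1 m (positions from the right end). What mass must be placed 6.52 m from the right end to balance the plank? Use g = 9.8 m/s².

m ≈ 42.9 kg

About the fulcrum (at 5.53 m from the right end):
Battery pack: 18.7 × 9.8 = 183.3 N down at 4.93 m → arm 0.6 m, τ = 183.3 × 0.6 = 110 N·m clockwise.
Potted plant: 5.76 × 9.8 = 56.45 N down at 0.1 m → arm 5.43 m, τ = 56.45 × 5.43 = 306.5 N·m clockwise.
Net moment of known loads = 416.5 N·m clockwise.
An unknown mass m at 6.52 m has arm 0.99 m; its moment is m·g·0.99 counterclockwise.
Setting net torque to zero: m × 9.8 × 0.99 = 416.5 → m = 416.5 / (9.8 × 0.99) = 42.9 kg.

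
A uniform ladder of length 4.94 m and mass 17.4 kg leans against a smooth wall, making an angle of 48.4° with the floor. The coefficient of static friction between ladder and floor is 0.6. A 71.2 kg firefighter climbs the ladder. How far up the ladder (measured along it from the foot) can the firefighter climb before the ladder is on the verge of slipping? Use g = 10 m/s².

Taking torques about the foot of the ladder:
Ladder weight 17.4×10 = 174 N acts at 2.47 m along the ladder; its horizontal arm is 2.47·cos48.4° = 1.64 m → τ = 285.4 N·m clockwise.
Firefighter weight 71.2×10 = 712 N at distance d → arm d·cos48.4° → τ = 712·d·0.6639 clockwise.
Wall normal N at the top has arm L sinθ = 3.694 m counterclockwise, so Στ = 0 gives N·3.694 = 285.4 + 472.7·d.
ΣFy = 0 ⇒ N_floor = 886 N, so the maximum friction is μ_s·N_floor = 0.6×886 = 531.6 N. ΣFx = 0 ⇒ N_wall = f, so at the slipping point N = 531.6 N.
Substituting: 531.6×3.694 = 285.4 + 472.7·d ⇒ d = (1964 − 285.4) / 472.7 = 3.55 m.

d ≈ 3.55 m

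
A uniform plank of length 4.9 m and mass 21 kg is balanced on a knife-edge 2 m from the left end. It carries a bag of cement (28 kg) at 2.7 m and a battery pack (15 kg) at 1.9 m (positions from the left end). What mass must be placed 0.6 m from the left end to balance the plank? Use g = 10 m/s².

Sum moments about the knife-edge (at 2 m from the left end) (the support reaction has zero arm there).
Beam weight: 21 × 10 = 210 N down at 2.45 m → arm 0.45 m, τ = 210 × 0.45 = 94.5 N·m clockwise.
Bag of cement: 28 × 10 = 280 N down at 2.7 m → arm 0.7 m, τ = 280 × 0.7 = 196 N·m clockwise.
Battery pack: 15 × 10 = 150 N down at 1.9 m → arm 0.1 m, τ = 150 × 0.1 = 15 N·m counterclockwise.
Net moment of known loads = 275.5 N·m clockwise.
An unknown mass m at 0.6 m has arm 1.4 m; its moment is m·g·1.4 counterclockwise.
Balancing moments: m × 10 × 1.4 = 275.5, giving m = 275.5 / (10 × 1.4) = 19.7 kg.

m ≈ 19.7 kg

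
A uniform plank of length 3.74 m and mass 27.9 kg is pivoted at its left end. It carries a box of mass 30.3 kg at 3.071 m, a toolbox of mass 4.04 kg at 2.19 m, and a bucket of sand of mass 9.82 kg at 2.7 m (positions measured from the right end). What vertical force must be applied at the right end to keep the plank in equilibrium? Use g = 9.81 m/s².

About the left end:
Beam weight: 27.9 × 9.81 = 273.7 N down at 1.87 m → arm 1.87 m, τ = 273.7 × 1.87 = 511.8 N·m clockwise.
Box: 30.3 × 9.81 = 297.2 N down at 3.071 m → arm 0.669 m, τ = 297.2 × 0.669 = 198.8 N·m clockwise.
Toolbox: 4.04 × 9.81 = 39.63 N down at 2.19 m → arm 1.55 m, τ = 39.63 × 1.55 = 61.43 N·m clockwise.
Bucket of sand: 9.82 × 9.81 = 96.33 N down at 2.7 m → arm 1.04 m, τ = 96.33 × 1.04 = 100.2 N·m clockwise.
Net moment of the loads = 872.2 N·m clockwise.
The upward force F acts at the right end, arm 3.74 m, giving F × 3.74 counterclockwise.
For rotational equilibrium, F × 3.74 = 872.2, so F = 872.2 / 3.74 = 233 N.

F ≈ 233 N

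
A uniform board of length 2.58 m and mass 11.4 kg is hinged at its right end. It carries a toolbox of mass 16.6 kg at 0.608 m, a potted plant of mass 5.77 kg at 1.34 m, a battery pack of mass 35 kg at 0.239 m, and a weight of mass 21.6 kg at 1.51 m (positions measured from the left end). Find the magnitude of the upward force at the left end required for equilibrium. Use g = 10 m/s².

F ≈ 619 N

About the right end:
Beam weight: 11.4 × 10 = 114 N down at 1.29 m → arm 1.29 m, τ = 114 × 1.29 = 147.1 N·m counterclockwise.
Toolbox: 16.6 × 10 = 166 N down at 0.608 m → arm 1.972 m, τ = 166 × 1.972 = 327.4 N·m counterclockwise.
Potted plant: 5.77 × 10 = 57.7 N down at 1.34 m → arm 1.24 m, τ = 57.7 × 1.24 = 71.55 N·m counterclockwise.
Battery pack: 35 × 10 = 350 N down at 0.239 m → arm 2.341 m, τ = 350 × 2.341 = 819.4 N·m counterclockwise.
Weight: 21.6 × 10 = 216 N down at 1.51 m → arm 1.07 m, τ = 216 × 1.07 = 231.1 N·m counterclockwise.
Net moment of the loads = 1597 N·m counterclockwise.
The upward force F acts at the left end, arm 2.58 m, giving F × 2.58 clockwise.
Στ = 0 ⇒ F × 2.58 = 1597 ⇒ F = 1597 / 2.58 = 619 N.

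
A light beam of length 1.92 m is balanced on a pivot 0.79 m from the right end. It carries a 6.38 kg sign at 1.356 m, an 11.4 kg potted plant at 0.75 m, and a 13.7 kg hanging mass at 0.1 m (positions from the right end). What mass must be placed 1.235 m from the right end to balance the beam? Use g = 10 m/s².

About the pivot (at 0.79 m from the right end):
Sign: 6.38 × 10 = 63.8 N down at 1.356 m → arm 0.566 m, τ = 63.8 × 0.566 = 36.11 N·m counterclockwise.
Potted plant: 11.4 × 10 = 114 N down at 0.75 m → arm 0.04 m, τ = 114 × 0.04 = 4.56 N·m clockwise.
Hanging mass: 13.7 × 10 = 137 N down at 0.1 m → arm 0.69 m, τ = 137 × 0.69 = 94.53 N·m clockwise.
Net moment of known loads = 62.98 N·m clockwise.
An unknown mass m at 1.235 m has arm 0.445 m; its moment is m·g·0.445 counterclockwise.
Στ = 0 ⇒ m × 10 × 0.445 = 62.98 ⇒ m = 62.98 / (10 × 0.445) = 14.2 kg.

m ≈ 14.2 kg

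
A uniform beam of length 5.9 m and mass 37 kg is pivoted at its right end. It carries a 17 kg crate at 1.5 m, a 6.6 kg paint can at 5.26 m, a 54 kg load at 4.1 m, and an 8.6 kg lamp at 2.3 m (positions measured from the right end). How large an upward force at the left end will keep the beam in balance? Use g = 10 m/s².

F ≈ 696 N

Choose the right end as the axis so the unknown pivot reaction has zero arm there.
Beam weight: 37 × 10 = 370 N down at 2.95 m → arm 2.95 m, τ = 370 × 2.95 = 1092 N·m counterclockwise.
Crate: 17 × 10 = 170 N down at 1.5 m → arm 1.5 m, τ = 170 × 1.5 = 255 N·m counterclockwise.
Paint can: 6.6 × 10 = 66 N down at 5.26 m → arm 5.26 m, τ = 66 × 5.26 = 347.2 N·m counterclockwise.
Load: 54 × 10 = 540 N down at 4.1 m → arm 4.1 m, τ = 540 × 4.1 = 2214 N·m counterclockwise.
Lamp: 8.6 × 10 = 86 N down at 2.3 m → arm 2.3 m, τ = 86 × 2.3 = 197.8 N·m counterclockwise.
Net moment of the loads = 4106 N·m counterclockwise.
The upward force F acts at the left end, arm 5.9 m, giving F × 5.9 clockwise.
Setting net torque to zero: F × 5.9 = 4106 → F = 4106 / 5.9 = 696 N.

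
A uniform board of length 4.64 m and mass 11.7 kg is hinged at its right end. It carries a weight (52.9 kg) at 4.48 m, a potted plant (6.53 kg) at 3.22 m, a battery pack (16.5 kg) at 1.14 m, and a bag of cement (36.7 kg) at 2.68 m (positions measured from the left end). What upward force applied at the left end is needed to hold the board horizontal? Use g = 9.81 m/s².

About the right end:
Beam weight: 11.7 × 9.81 = 114.8 N down at 2.32 m → arm 2.32 m, τ = 114.8 × 2.32 = 266.3 N·m counterclockwise.
Weight: 52.9 × 9.81 = 518.9 N down at 4.48 m → arm 0.16 m, τ = 518.9 × 0.16 = 83.02 N·m counterclockwise.
Potted plant: 6.53 × 9.81 = 64.06 N down at 3.22 m → arm 1.42 m, τ = 64.06 × 1.42 = 90.97 N·m counterclockwise.
Battery pack: 16.5 × 9.81 = 161.9 N down at 1.14 m → arm 3.5 m, τ = 161.9 × 3.5 = 566.6 N·m counterclockwise.
Bag of cement: 36.7 × 9.81 = 360 N down at 2.68 m → arm 1.96 m, τ = 360 × 1.96 = 705.6 N·m counterclockwise.
Net moment of the loads = 1712 N·m counterclockwise.
The upward force F acts at the left end, arm 4.64 m, giving F × 4.64 clockwise.
For rotational equilibrium, F × 4.64 = 1712, so F = 1712 / 4.64 = 369 N.

F ≈ 369 N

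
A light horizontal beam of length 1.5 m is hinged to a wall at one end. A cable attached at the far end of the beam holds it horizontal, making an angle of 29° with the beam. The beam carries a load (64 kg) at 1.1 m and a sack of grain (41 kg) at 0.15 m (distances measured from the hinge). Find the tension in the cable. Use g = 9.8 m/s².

T ≈ 1030 N

Sum moments about the hinge (the unknown hinge reaction has zero arm there).
Load: 64 × 9.8 = 627.2 N down at 1.1 m → arm 1.1 m, τ = 627.2 × 1.1 = 689.9 N·m clockwise.
Sack of grain: 41 × 9.8 = 401.8 N down at 0.15 m → arm 0.15 m, τ = 401.8 × 0.15 = 60.27 N·m clockwise.
Total clockwise load moment = 750.2 N·m.
The cable tension T acts at 1.5 m; only its component perpendicular to the beam, T sinθ, produces torque. sin 29° = 0.4848.
For rotational equilibrium, T × 1.5 × 0.4848 = 750.2, so T = 750.2 / 0.7272 = 1030 N.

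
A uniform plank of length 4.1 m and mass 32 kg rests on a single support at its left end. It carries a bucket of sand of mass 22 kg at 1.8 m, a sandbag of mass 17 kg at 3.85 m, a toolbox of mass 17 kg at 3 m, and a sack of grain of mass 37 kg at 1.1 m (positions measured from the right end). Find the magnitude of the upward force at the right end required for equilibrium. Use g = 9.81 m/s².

About the left end:
Beam weight: 32 × 9.81 = 313.9 N down at 2.05 m → arm 2.05 m, τ = 313.9 × 2.05 = 643.5 N·m clockwise.
Bucket of sand: 22 × 9.81 = 215.8 N down at 1.8 m → arm 2.3 m, τ = 215.8 × 2.3 = 496.3 N·m clockwise.
Sandbag: 17 × 9.81 = 166.8 N down at 3.85 m → arm 0.25 m, τ = 166.8 × 0.25 = 41.7 N·m clockwise.
Toolbox: 17 × 9.81 = 166.8 N down at 3 m → arm 1.1 m, τ = 166.8 × 1.1 = 183.5 N·m clockwise.
Sack of grain: 37 × 9.81 = 363 N down at 1.1 m → arm 3 m, τ = 363 × 3 = 1089 N·m clockwise.
Net moment of the loads = 2454 N·m clockwise.
The upward force F acts at the right end, arm 4.1 m, giving F × 4.1 counterclockwise.
Balancing moments: F × 4.1 = 2454, giving F = 2454 / 4.1 = 599 N.

F ≈ 599 N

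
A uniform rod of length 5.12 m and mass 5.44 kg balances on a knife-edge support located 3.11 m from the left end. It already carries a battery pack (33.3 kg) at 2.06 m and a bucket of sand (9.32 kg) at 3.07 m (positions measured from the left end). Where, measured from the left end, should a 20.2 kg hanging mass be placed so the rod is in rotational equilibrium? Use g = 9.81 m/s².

x ≈ 5.01 m from the left end

Take moments about the knife-edge support (at 3.11 m from the left end).
Beam weight: 5.44 × 9.81 = 53.37 N down at 2.56 m → arm 0.55 m, τ = 53.37 × 0.55 = 29.35 N·m counterclockwise.
Battery pack: 33.3 × 9.81 = 326.7 N down at 2.06 m → arm 1.05 m, τ = 326.7 × 1.05 = 343 N·m counterclockwise.
Bucket of sand: 9.32 × 9.81 = 91.43 N down at 3.07 m → arm 0.04 m, τ = 91.43 × 0.04 = 3.657 N·m counterclockwise.
Net moment of existing loads = 376 N·m counterclockwise.
The hanging mass weighs 20.2 × 9.81 = 198.2 N and must supply an equal clockwise moment, so its lever arm about the knife-edge support is 376 / 198.2 = 1.9 m.
That puts it at 3.11 + 1.9 = 5.01 m from the left end.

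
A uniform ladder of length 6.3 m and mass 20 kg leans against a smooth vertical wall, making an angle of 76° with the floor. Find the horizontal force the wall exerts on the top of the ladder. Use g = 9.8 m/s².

Choose the foot of the ladder as the axis so the floor normal and friction both act there and drop out.
Ladder weight 20×9.8 = 196 N acts at 3.15 m along the ladder; its horizontal arm is 3.15·cos76° = 0.7621 m → τ = 149.4 N·m clockwise.
Wall normal N acts horizontally at the top; its moment arm is the height L sinθ = 6.3·sin76° = 6.113 m, counterclockwise.
Balancing moments: N × 6.113 = 149.4, giving N = 24.4 N.

N_wall ≈ 24.4 N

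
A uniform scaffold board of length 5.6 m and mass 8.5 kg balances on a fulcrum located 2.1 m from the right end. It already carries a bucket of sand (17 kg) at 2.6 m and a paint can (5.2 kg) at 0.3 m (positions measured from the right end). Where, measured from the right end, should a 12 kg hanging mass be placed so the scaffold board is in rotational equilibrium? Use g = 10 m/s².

x ≈ 1.68 m from the right end

Taking torques about the fulcrum (at 2.1 m from the right end):
Beam weight: 8.5 × 10 = 85 N down at 2.8 m → arm 0.7 m, τ = 85 × 0.7 = 59.5 N·m counterclockwise.
Bucket of sand: 17 × 10 = 170 N down at 2.6 m → arm 0.5 m, τ = 170 × 0.5 = 85 N·m counterclockwise.
Paint can: 5.2 × 10 = 52 N down at 0.3 m → arm 1.8 m, τ = 52 × 1.8 = 93.6 N·m clockwise.
Net moment of existing loads = 50.9 N·m counterclockwise.
The hanging mass weighs 12 × 10 = 120 N and must supply an equal clockwise moment, so its lever arm about the fulcrum is 50.9 / 120 = 0.424 m.
That puts it at 2.1 − 0.424 = 1.68 m from the right end.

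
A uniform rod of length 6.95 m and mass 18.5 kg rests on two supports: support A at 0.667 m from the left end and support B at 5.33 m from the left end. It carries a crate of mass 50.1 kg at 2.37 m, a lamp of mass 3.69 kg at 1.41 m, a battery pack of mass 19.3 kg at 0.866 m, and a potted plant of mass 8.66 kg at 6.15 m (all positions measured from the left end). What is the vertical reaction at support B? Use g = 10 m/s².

R_B ≈ 410 N

Sum moments about support A (its reaction then has zero moment arm).
Beam weight: 18.5 × 10 = 185 N down at 3.475 m → arm 2.808 m, τ = 185 × 2.808 = 519.5 N·m clockwise.
Crate: 50.1 × 10 = 501 N down at 2.37 m → arm 1.703 m, τ = 501 × 1.703 = 853.2 N·m clockwise.
Lamp: 3.69 × 10 = 36.9 N down at 1.41 m → arm 0.743 m, τ = 36.9 × 0.743 = 27.42 N·m clockwise.
Battery pack: 19.3 × 10 = 193 N down at 0.866 m → arm 0.199 m, τ = 193 × 0.199 = 38.41 N·m clockwise.
Potted plant: 8.66 × 10 = 86.6 N down at 6.15 m → arm 5.483 m, τ = 86.6 × 5.483 = 474.8 N·m clockwise.
Net load moment about support A = 1913 N·m clockwise.
Reaction R at support B is upward at 5.33 m, arm 4.663 m → moment R × 4.663 counterclockwise.
For rotational equilibrium, R × 4.663 = 1913, so R = 410 N.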